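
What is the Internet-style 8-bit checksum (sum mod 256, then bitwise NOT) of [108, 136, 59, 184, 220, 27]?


Sum = 734 mod 256 = 222
Complement = 33

33


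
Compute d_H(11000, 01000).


XOR: 10000
Count of 1s: 1

1


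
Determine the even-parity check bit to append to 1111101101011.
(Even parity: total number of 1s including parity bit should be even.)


Number of 1s in data: 10
Parity bit: 0

0


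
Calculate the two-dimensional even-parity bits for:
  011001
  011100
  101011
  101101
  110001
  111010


Row parities: 110010
Column parities: 001000

Row P: 110010, Col P: 001000, Corner: 1


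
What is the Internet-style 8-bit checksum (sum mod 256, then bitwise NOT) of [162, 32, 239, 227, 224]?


Sum = 884 mod 256 = 116
Complement = 139

139


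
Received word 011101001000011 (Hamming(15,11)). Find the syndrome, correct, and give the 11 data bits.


Syndrome = 11: error at position 11

Data: 10101010011 (corrected bit 11)


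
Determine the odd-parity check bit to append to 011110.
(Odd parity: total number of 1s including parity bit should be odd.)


Number of 1s in data: 4
Parity bit: 1

1


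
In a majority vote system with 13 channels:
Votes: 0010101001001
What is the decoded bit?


Ones: 5 out of 13
Threshold: 7

0 (5/13 voted 1)


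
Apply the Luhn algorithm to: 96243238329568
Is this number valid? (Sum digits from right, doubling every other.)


Luhn sum = 78
78 mod 10 = 8

Invalid (Luhn sum mod 10 = 8)


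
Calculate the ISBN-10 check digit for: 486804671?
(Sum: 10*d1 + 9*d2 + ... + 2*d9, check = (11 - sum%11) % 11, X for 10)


Weighted sum: 283
283 mod 11 = 8

Check digit: 3


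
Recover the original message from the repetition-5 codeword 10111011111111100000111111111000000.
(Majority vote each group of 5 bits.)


Groups: 10111, 01111, 11111, 00000, 11111, 11110, 00000
Majority votes: 1110110

1110110


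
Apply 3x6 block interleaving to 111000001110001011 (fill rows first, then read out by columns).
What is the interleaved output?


Matrix:
  111000
  001110
  001011
Read columns: 100100111010011001

100100111010011001


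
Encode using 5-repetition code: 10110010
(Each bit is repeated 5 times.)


Each bit -> 5 copies

1111100000111111111100000000001111100000


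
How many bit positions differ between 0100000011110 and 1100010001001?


XOR: 1000010010111
Count of 1s: 6

6


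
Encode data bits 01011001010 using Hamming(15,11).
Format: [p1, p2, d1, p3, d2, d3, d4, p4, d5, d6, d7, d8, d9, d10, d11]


Parity bits: p1=1, p2=0, p3=0, p4=1

100010111001010


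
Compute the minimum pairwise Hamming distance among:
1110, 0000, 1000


Comparing all pairs, minimum distance: 1
Can detect 0 errors, correct 0 errors

1


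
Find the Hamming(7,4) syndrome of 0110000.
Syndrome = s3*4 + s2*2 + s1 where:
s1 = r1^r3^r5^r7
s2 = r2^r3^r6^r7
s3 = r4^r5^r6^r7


s1=1, s2=0, s3=0

Syndrome = 1 (error at position 1)


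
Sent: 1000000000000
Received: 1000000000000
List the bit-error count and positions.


XOR: 0000000000000

0 errors (received matches sent)


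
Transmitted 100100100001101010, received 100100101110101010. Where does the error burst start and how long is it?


XOR: 000000001111000000

Burst at position 8, length 4


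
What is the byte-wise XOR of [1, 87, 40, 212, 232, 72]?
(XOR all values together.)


XOR chain: 1 ^ 87 ^ 40 ^ 212 ^ 232 ^ 72 = 10

10


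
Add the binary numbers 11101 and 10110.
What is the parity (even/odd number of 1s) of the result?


11101 = 29
10110 = 22
Sum = 51 = 110011
1s count = 4

even parity (4 ones in 110011)


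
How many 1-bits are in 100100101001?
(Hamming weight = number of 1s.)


Counting 1s in 100100101001

5


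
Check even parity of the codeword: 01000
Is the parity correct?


Number of 1s: 1

No, parity error (1 ones)


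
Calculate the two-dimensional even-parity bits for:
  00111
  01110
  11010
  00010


Row parities: 1111
Column parities: 10001

Row P: 1111, Col P: 10001, Corner: 0


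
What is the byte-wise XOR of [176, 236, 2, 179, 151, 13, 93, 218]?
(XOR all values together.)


XOR chain: 176 ^ 236 ^ 2 ^ 179 ^ 151 ^ 13 ^ 93 ^ 218 = 240

240


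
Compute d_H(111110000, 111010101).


XOR: 000100101
Count of 1s: 3

3


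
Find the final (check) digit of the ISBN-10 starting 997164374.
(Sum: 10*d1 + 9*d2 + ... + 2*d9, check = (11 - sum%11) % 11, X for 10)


Weighted sum: 331
331 mod 11 = 1

Check digit: X


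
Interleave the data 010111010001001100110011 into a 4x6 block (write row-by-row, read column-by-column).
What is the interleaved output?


Matrix:
  010111
  010001
  001100
  110011
Read columns: 000111010010101010011101

000111010010101010011101


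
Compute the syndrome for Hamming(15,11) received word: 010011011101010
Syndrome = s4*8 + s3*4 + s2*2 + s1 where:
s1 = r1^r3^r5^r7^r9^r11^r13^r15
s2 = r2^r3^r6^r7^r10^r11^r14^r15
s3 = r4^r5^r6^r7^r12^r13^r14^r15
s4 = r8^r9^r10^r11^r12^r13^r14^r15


s1=0, s2=0, s3=0, s4=1

Syndrome = 8 (error at position 8)


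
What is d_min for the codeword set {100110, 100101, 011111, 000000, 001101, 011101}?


Comparing all pairs, minimum distance: 1
Can detect 0 errors, correct 0 errors

1


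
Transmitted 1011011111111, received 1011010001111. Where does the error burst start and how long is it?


XOR: 0000001110000

Burst at position 6, length 3


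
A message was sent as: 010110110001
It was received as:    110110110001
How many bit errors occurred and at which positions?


XOR: 100000000000

1 error(s) at position(s): 0


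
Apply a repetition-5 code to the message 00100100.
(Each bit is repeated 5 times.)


Each bit -> 5 copies

0000000000111110000000000111110000000000


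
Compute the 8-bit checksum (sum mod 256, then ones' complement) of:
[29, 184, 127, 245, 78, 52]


Sum = 715 mod 256 = 203
Complement = 52

52


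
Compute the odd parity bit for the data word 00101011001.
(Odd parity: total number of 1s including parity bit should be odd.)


Number of 1s in data: 5
Parity bit: 0

0


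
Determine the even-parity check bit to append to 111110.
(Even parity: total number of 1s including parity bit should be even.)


Number of 1s in data: 5
Parity bit: 1

1


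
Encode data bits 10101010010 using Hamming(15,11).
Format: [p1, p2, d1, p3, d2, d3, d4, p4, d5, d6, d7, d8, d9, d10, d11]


Parity bits: p1=1, p2=0, p3=0, p4=1

101001011010010


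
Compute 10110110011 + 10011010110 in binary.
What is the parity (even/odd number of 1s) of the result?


10110110011 = 1459
10011010110 = 1238
Sum = 2697 = 101010001001
1s count = 5

odd parity (5 ones in 101010001001)


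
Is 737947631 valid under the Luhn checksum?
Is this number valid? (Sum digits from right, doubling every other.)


Luhn sum = 51
51 mod 10 = 1

Invalid (Luhn sum mod 10 = 1)


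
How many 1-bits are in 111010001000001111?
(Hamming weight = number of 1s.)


Counting 1s in 111010001000001111

9


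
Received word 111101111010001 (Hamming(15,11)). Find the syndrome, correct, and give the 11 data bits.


Syndrome = 0: no error detected

Data: 10111010001 (no errors)


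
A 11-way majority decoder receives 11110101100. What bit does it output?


Ones: 7 out of 11
Threshold: 6

1 (7/11 voted 1)


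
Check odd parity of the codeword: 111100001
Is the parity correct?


Number of 1s: 5

Yes, parity is correct (5 ones)


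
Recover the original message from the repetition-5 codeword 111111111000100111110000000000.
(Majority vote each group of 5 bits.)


Groups: 11111, 11110, 00100, 11111, 00000, 00000
Majority votes: 110100

110100


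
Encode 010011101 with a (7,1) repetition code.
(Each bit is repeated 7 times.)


Each bit -> 7 copies

000000011111110000000000000011111111111111111111100000001111111


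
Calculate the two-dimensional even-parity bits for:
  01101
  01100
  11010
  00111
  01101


Row parities: 10111
Column parities: 10001

Row P: 10111, Col P: 10001, Corner: 0


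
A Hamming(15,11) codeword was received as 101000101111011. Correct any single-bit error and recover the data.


Syndrome = 0: no error detected

Data: 10011111011 (no errors)


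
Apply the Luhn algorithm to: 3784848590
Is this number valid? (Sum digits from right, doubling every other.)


Luhn sum = 56
56 mod 10 = 6

Invalid (Luhn sum mod 10 = 6)


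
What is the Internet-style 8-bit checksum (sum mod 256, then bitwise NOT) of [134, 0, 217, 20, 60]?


Sum = 431 mod 256 = 175
Complement = 80

80


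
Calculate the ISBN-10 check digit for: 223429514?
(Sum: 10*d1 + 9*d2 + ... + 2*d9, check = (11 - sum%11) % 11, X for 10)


Weighted sum: 178
178 mod 11 = 2

Check digit: 9


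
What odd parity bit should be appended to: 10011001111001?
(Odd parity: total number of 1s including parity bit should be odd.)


Number of 1s in data: 8
Parity bit: 1

1


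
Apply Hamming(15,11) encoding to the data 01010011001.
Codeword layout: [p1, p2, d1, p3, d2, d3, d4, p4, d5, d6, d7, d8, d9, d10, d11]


Parity bits: p1=0, p2=1, p3=0, p4=1

010010110011001


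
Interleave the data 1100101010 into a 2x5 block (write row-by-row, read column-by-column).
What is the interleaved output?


Matrix:
  11001
  01010
Read columns: 1011000110

1011000110


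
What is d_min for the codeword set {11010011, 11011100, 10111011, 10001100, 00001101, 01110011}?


Comparing all pairs, minimum distance: 2
Can detect 1 errors, correct 0 errors

2


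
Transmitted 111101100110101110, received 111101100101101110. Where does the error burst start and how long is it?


XOR: 000000000011000000

Burst at position 10, length 2


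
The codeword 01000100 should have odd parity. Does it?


Number of 1s: 2

No, parity error (2 ones)


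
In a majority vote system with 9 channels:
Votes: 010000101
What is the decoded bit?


Ones: 3 out of 9
Threshold: 5

0 (3/9 voted 1)


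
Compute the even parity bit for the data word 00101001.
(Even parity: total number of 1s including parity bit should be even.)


Number of 1s in data: 3
Parity bit: 1

1


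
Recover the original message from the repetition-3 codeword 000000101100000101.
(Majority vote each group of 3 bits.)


Groups: 000, 000, 101, 100, 000, 101
Majority votes: 001001

001001


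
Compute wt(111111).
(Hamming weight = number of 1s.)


Counting 1s in 111111

6


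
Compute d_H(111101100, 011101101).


XOR: 100000001
Count of 1s: 2

2


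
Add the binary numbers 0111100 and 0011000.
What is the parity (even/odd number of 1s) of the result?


0111100 = 60
0011000 = 24
Sum = 84 = 1010100
1s count = 3

odd parity (3 ones in 1010100)


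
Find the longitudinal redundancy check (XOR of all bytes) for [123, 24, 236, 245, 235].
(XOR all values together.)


XOR chain: 123 ^ 24 ^ 236 ^ 245 ^ 235 = 145

145


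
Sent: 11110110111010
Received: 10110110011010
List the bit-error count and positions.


XOR: 01000000100000

2 error(s) at position(s): 1, 8


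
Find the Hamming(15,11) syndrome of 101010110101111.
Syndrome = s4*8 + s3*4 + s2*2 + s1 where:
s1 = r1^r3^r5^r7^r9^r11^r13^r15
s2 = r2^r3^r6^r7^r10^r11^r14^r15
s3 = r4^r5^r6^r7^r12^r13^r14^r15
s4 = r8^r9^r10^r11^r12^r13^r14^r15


s1=0, s2=1, s3=0, s4=0

Syndrome = 2 (error at position 2)


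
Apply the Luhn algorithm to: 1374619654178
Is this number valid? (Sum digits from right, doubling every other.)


Luhn sum = 69
69 mod 10 = 9

Invalid (Luhn sum mod 10 = 9)


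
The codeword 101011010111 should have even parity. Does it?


Number of 1s: 8

Yes, parity is correct (8 ones)


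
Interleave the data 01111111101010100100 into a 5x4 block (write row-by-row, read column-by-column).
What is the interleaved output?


Matrix:
  0111
  1111
  1010
  1010
  0100
Read columns: 01110110011111011000

01110110011111011000


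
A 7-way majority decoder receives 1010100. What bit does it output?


Ones: 3 out of 7
Threshold: 4

0 (3/7 voted 1)


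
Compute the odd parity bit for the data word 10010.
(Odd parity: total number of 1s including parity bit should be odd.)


Number of 1s in data: 2
Parity bit: 1

1


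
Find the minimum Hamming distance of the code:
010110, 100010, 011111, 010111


Comparing all pairs, minimum distance: 1
Can detect 0 errors, correct 0 errors

1


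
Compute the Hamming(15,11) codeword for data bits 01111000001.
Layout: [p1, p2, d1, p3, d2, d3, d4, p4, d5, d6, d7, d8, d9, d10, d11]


Parity bits: p1=0, p2=1, p3=0, p4=0

010011101000001


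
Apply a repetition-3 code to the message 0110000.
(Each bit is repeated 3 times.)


Each bit -> 3 copies

000111111000000000000


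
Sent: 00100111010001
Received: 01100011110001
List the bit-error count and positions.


XOR: 01000100100000

3 error(s) at position(s): 1, 5, 8


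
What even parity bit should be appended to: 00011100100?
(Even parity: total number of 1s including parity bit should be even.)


Number of 1s in data: 4
Parity bit: 0

0


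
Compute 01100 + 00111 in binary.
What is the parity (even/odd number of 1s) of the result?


01100 = 12
00111 = 7
Sum = 19 = 10011
1s count = 3

odd parity (3 ones in 10011)


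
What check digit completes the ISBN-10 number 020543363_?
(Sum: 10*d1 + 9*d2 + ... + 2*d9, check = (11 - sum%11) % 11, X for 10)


Weighted sum: 128
128 mod 11 = 7

Check digit: 4


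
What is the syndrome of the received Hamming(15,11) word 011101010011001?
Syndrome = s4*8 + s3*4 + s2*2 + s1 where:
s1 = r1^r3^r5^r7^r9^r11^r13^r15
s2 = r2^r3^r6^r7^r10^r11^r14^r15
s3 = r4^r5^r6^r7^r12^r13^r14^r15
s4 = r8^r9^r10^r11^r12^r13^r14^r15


s1=1, s2=1, s3=0, s4=0

Syndrome = 3 (error at position 3)


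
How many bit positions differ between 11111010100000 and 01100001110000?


XOR: 10011011010000
Count of 1s: 6

6


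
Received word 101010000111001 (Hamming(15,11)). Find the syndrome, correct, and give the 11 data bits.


Syndrome = 5: error at position 5

Data: 10000111001 (corrected bit 5)


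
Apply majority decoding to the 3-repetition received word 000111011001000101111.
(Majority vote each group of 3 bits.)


Groups: 000, 111, 011, 001, 000, 101, 111
Majority votes: 0110011

0110011


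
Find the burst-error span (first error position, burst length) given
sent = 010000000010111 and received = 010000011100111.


XOR: 000000011110000

Burst at position 7, length 4


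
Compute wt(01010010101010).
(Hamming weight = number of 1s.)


Counting 1s in 01010010101010

6


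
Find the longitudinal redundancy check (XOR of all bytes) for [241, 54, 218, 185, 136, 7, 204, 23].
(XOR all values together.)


XOR chain: 241 ^ 54 ^ 218 ^ 185 ^ 136 ^ 7 ^ 204 ^ 23 = 240

240


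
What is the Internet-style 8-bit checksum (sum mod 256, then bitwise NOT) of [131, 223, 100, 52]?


Sum = 506 mod 256 = 250
Complement = 5

5


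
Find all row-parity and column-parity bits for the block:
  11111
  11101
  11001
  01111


Row parities: 1010
Column parities: 10100

Row P: 1010, Col P: 10100, Corner: 0


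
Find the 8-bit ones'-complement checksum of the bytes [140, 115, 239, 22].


Sum = 516 mod 256 = 4
Complement = 251

251


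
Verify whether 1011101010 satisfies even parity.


Number of 1s: 6

Yes, parity is correct (6 ones)


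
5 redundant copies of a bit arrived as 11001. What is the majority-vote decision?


Ones: 3 out of 5
Threshold: 3

1 (3/5 voted 1)


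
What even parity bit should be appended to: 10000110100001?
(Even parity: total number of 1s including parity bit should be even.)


Number of 1s in data: 5
Parity bit: 1

1


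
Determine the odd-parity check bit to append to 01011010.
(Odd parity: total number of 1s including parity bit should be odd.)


Number of 1s in data: 4
Parity bit: 1

1


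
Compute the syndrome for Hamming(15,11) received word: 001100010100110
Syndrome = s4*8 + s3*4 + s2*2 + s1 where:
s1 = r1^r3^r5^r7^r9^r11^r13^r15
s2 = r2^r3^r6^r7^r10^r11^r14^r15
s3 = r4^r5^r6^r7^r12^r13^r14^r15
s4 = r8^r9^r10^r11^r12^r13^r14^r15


s1=0, s2=1, s3=1, s4=0

Syndrome = 6 (error at position 6)


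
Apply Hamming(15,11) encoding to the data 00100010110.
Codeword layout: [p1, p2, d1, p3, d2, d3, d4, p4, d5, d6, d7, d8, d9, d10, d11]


Parity bits: p1=0, p2=1, p3=1, p4=1

010101010010110


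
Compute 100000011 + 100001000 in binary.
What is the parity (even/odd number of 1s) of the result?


100000011 = 259
100001000 = 264
Sum = 523 = 1000001011
1s count = 4

even parity (4 ones in 1000001011)


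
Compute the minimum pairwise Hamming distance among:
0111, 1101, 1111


Comparing all pairs, minimum distance: 1
Can detect 0 errors, correct 0 errors

1


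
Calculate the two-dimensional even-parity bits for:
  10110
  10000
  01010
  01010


Row parities: 1100
Column parities: 00110

Row P: 1100, Col P: 00110, Corner: 0


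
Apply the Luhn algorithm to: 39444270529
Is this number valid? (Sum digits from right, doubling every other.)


Luhn sum = 57
57 mod 10 = 7

Invalid (Luhn sum mod 10 = 7)


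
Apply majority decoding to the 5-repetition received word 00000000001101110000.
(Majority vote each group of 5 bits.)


Groups: 00000, 00000, 11011, 10000
Majority votes: 0010

0010


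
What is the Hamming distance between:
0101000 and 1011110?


XOR: 1110110
Count of 1s: 5

5


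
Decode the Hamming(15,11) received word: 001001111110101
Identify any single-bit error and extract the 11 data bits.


Syndrome = 0: no error detected

Data: 10111110101 (no errors)


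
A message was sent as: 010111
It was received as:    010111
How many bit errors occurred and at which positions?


XOR: 000000

0 errors (received matches sent)


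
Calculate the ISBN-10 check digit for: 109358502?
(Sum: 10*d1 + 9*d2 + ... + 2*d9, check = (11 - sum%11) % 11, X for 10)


Weighted sum: 197
197 mod 11 = 10

Check digit: 1


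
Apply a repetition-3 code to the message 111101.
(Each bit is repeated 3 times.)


Each bit -> 3 copies

111111111111000111


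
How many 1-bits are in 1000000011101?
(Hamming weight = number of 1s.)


Counting 1s in 1000000011101

5


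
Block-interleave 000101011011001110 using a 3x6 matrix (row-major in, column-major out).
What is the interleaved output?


Matrix:
  000101
  011011
  001110
Read columns: 000010011101011110

000010011101011110


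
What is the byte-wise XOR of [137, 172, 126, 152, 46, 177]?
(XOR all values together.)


XOR chain: 137 ^ 172 ^ 126 ^ 152 ^ 46 ^ 177 = 92

92


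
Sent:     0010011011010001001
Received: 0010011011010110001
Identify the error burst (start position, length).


XOR: 0000000000000111000

Burst at position 13, length 3


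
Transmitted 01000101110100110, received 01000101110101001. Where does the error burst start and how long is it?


XOR: 00000000000001111

Burst at position 13, length 4


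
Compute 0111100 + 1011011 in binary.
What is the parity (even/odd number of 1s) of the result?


0111100 = 60
1011011 = 91
Sum = 151 = 10010111
1s count = 5

odd parity (5 ones in 10010111)


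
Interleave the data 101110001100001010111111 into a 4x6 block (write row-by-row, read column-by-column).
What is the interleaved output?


Matrix:
  101110
  001100
  001010
  111111
Read columns: 100100011111110110110001

100100011111110110110001


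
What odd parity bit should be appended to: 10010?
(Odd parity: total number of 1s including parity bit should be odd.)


Number of 1s in data: 2
Parity bit: 1

1


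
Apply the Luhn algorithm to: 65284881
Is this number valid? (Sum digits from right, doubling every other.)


Luhn sum = 44
44 mod 10 = 4

Invalid (Luhn sum mod 10 = 4)


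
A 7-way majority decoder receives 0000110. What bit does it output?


Ones: 2 out of 7
Threshold: 4

0 (2/7 voted 1)


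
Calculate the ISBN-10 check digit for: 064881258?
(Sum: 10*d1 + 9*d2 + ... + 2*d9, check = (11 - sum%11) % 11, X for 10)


Weighted sum: 234
234 mod 11 = 3

Check digit: 8


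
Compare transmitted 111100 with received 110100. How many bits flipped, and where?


XOR: 001000

1 error(s) at position(s): 2


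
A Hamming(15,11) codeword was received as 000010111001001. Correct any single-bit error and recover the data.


Syndrome = 0: no error detected

Data: 01011001001 (no errors)


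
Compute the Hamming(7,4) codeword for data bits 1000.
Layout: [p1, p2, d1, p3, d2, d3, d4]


Parity bits: p1=1, p2=1, p3=0

1110000


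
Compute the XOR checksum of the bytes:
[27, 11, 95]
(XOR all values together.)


XOR chain: 27 ^ 11 ^ 95 = 79

79


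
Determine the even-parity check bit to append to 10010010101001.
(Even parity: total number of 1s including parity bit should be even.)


Number of 1s in data: 6
Parity bit: 0

0


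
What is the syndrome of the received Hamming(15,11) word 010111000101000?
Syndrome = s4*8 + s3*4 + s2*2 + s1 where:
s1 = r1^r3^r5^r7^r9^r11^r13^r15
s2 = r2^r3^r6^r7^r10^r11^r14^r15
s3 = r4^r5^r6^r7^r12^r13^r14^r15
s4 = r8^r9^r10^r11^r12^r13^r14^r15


s1=1, s2=1, s3=0, s4=0

Syndrome = 3 (error at position 3)


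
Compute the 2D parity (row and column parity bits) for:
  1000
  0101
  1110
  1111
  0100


Row parities: 10101
Column parities: 1000

Row P: 10101, Col P: 1000, Corner: 1


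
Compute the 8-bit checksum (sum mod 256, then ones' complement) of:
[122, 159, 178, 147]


Sum = 606 mod 256 = 94
Complement = 161

161


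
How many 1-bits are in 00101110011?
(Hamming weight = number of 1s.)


Counting 1s in 00101110011

6


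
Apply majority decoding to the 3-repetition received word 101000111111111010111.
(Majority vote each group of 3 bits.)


Groups: 101, 000, 111, 111, 111, 010, 111
Majority votes: 1011101

1011101


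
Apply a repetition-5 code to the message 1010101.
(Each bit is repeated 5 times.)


Each bit -> 5 copies

11111000001111100000111110000011111


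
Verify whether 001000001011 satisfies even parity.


Number of 1s: 4

Yes, parity is correct (4 ones)


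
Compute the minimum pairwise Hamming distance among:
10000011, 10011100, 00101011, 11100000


Comparing all pairs, minimum distance: 3
Can detect 2 errors, correct 1 errors

3


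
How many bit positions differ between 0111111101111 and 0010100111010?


XOR: 0101011010101
Count of 1s: 7

7


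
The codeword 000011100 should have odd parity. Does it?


Number of 1s: 3

Yes, parity is correct (3 ones)


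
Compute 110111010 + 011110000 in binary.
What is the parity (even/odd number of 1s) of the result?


110111010 = 442
011110000 = 240
Sum = 682 = 1010101010
1s count = 5

odd parity (5 ones in 1010101010)


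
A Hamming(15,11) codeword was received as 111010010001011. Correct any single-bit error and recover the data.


Syndrome = 0: no error detected

Data: 11000001011 (no errors)


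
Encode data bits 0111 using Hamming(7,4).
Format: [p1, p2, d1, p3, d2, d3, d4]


Parity bits: p1=0, p2=0, p3=1

0001111


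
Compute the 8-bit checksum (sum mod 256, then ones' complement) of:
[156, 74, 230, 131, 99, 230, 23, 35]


Sum = 978 mod 256 = 210
Complement = 45

45


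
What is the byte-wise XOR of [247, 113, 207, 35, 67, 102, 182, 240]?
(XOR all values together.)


XOR chain: 247 ^ 113 ^ 207 ^ 35 ^ 67 ^ 102 ^ 182 ^ 240 = 9

9


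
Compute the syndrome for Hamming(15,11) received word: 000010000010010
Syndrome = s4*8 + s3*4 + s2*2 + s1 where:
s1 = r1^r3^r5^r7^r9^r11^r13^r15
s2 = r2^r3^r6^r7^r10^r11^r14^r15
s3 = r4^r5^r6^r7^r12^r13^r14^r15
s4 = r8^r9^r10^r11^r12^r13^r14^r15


s1=0, s2=0, s3=0, s4=0

Syndrome = 0 (no error)


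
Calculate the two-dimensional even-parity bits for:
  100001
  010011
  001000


Row parities: 011
Column parities: 111010

Row P: 011, Col P: 111010, Corner: 0


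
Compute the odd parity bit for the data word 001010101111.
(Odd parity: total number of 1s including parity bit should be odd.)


Number of 1s in data: 7
Parity bit: 0

0


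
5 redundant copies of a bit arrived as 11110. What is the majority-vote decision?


Ones: 4 out of 5
Threshold: 3

1 (4/5 voted 1)


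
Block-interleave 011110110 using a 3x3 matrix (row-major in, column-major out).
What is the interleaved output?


Matrix:
  011
  110
  110
Read columns: 011111100

011111100


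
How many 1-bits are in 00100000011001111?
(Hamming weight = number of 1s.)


Counting 1s in 00100000011001111

7


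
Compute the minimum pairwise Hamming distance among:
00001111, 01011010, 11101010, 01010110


Comparing all pairs, minimum distance: 2
Can detect 1 errors, correct 0 errors

2


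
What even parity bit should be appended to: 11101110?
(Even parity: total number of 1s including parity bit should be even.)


Number of 1s in data: 6
Parity bit: 0

0


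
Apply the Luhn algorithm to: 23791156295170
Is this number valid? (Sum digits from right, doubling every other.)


Luhn sum = 51
51 mod 10 = 1

Invalid (Luhn sum mod 10 = 1)


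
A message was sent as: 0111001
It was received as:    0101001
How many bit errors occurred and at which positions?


XOR: 0010000

1 error(s) at position(s): 2


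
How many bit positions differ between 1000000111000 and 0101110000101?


XOR: 1101110111101
Count of 1s: 10

10


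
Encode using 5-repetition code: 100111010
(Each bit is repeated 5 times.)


Each bit -> 5 copies

111110000000000111111111111111000001111100000


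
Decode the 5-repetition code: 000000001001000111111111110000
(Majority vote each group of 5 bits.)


Groups: 00000, 00010, 01000, 11111, 11111, 10000
Majority votes: 000110

000110


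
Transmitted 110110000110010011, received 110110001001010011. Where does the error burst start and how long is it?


XOR: 000000001111000000

Burst at position 8, length 4


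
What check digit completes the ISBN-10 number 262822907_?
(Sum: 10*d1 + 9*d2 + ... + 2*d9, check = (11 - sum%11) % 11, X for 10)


Weighted sum: 218
218 mod 11 = 9

Check digit: 2


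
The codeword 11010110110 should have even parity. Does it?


Number of 1s: 7

No, parity error (7 ones)


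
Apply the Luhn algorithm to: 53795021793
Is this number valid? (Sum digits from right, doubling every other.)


Luhn sum = 55
55 mod 10 = 5

Invalid (Luhn sum mod 10 = 5)


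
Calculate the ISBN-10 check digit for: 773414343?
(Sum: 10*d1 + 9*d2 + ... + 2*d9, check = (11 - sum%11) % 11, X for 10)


Weighted sum: 241
241 mod 11 = 10

Check digit: 1


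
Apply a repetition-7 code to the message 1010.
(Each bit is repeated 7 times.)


Each bit -> 7 copies

1111111000000011111110000000


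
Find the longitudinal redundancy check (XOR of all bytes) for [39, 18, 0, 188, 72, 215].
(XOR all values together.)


XOR chain: 39 ^ 18 ^ 0 ^ 188 ^ 72 ^ 215 = 22

22


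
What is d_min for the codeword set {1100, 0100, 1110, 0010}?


Comparing all pairs, minimum distance: 1
Can detect 0 errors, correct 0 errors

1


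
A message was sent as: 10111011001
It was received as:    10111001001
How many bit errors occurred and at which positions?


XOR: 00000010000

1 error(s) at position(s): 6


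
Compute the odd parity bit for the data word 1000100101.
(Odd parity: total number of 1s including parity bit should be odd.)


Number of 1s in data: 4
Parity bit: 1

1


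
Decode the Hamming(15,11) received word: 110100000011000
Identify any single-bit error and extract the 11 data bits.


Syndrome = 0: no error detected

Data: 00000011000 (no errors)


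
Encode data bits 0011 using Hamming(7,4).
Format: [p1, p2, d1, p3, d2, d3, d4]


Parity bits: p1=1, p2=0, p3=0

1000011


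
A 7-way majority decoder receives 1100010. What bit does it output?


Ones: 3 out of 7
Threshold: 4

0 (3/7 voted 1)


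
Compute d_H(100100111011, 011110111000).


XOR: 111010000011
Count of 1s: 6

6


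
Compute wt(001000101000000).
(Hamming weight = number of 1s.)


Counting 1s in 001000101000000

3


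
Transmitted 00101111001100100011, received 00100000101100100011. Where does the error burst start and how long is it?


XOR: 00001111100000000000

Burst at position 4, length 5


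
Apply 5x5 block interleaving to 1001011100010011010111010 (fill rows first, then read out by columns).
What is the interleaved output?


Matrix:
  10010
  11100
  01001
  10101
  11010
Read columns: 1101101101010101000100110

1101101101010101000100110


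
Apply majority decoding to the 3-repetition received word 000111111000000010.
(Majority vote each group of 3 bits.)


Groups: 000, 111, 111, 000, 000, 010
Majority votes: 011000

011000


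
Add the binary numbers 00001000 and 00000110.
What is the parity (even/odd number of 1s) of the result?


00001000 = 8
00000110 = 6
Sum = 14 = 1110
1s count = 3

odd parity (3 ones in 1110)


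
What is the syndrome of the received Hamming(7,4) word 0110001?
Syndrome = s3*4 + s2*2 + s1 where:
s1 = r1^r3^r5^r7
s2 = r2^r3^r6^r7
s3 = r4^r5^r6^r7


s1=0, s2=1, s3=1

Syndrome = 6 (error at position 6)


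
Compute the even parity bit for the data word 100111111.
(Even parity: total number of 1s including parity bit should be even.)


Number of 1s in data: 7
Parity bit: 1

1


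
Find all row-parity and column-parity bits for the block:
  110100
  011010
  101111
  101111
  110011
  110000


Row parities: 111100
Column parities: 101101

Row P: 111100, Col P: 101101, Corner: 0


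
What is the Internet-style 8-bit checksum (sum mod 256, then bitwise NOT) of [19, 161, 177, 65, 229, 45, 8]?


Sum = 704 mod 256 = 192
Complement = 63

63


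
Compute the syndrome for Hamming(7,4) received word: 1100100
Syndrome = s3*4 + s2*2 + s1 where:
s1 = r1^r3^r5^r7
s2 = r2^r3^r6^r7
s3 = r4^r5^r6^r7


s1=0, s2=1, s3=1

Syndrome = 6 (error at position 6)


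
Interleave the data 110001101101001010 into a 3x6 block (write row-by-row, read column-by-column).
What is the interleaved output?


Matrix:
  110001
  101101
  001010
Read columns: 110100011010001110

110100011010001110


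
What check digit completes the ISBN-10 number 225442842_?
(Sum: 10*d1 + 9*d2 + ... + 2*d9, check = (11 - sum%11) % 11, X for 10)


Weighted sum: 188
188 mod 11 = 1

Check digit: X


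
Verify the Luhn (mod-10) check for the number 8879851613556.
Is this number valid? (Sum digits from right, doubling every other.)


Luhn sum = 63
63 mod 10 = 3

Invalid (Luhn sum mod 10 = 3)


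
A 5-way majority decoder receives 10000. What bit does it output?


Ones: 1 out of 5
Threshold: 3

0 (1/5 voted 1)


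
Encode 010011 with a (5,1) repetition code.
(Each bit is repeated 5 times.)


Each bit -> 5 copies

000001111100000000001111111111


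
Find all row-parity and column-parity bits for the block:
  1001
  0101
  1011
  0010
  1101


Row parities: 00111
Column parities: 1000

Row P: 00111, Col P: 1000, Corner: 1


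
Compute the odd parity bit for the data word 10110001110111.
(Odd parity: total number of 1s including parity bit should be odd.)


Number of 1s in data: 9
Parity bit: 0

0


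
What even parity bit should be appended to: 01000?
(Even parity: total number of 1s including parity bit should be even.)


Number of 1s in data: 1
Parity bit: 1

1


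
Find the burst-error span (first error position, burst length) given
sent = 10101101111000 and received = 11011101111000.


XOR: 01110000000000

Burst at position 1, length 3


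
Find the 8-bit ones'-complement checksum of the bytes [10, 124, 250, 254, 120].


Sum = 758 mod 256 = 246
Complement = 9

9


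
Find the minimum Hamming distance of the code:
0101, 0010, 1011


Comparing all pairs, minimum distance: 2
Can detect 1 errors, correct 0 errors

2


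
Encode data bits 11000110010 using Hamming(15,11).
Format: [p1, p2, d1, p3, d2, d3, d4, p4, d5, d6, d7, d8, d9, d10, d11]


Parity bits: p1=1, p2=0, p3=0, p4=1

101010010110010


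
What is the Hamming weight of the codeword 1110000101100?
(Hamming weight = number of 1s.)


Counting 1s in 1110000101100

6


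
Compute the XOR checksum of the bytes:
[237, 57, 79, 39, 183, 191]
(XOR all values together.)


XOR chain: 237 ^ 57 ^ 79 ^ 39 ^ 183 ^ 191 = 180

180


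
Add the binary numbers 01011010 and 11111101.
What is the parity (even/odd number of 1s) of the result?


01011010 = 90
11111101 = 253
Sum = 343 = 101010111
1s count = 6

even parity (6 ones in 101010111)


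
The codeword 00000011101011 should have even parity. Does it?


Number of 1s: 6

Yes, parity is correct (6 ones)


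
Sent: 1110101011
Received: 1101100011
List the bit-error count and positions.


XOR: 0011001000

3 error(s) at position(s): 2, 3, 6


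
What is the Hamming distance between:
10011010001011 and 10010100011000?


XOR: 00001110010011
Count of 1s: 6

6


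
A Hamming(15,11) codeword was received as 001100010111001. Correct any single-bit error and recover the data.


Syndrome = 13: error at position 13

Data: 10000111101 (corrected bit 13)


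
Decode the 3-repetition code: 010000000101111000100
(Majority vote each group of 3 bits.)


Groups: 010, 000, 000, 101, 111, 000, 100
Majority votes: 0001100

0001100


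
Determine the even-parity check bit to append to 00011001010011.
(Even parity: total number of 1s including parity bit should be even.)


Number of 1s in data: 6
Parity bit: 0

0


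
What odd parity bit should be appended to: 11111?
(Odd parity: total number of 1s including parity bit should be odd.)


Number of 1s in data: 5
Parity bit: 0

0


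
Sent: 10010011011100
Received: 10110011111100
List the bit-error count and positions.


XOR: 00100000100000

2 error(s) at position(s): 2, 8


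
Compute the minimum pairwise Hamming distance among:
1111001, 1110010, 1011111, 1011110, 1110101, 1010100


Comparing all pairs, minimum distance: 1
Can detect 0 errors, correct 0 errors

1


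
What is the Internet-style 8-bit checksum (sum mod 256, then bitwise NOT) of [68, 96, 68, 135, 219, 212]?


Sum = 798 mod 256 = 30
Complement = 225

225


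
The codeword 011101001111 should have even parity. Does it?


Number of 1s: 8

Yes, parity is correct (8 ones)


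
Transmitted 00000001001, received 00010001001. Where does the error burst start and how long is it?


XOR: 00010000000

Burst at position 3, length 1


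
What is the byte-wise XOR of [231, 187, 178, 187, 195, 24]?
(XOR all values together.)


XOR chain: 231 ^ 187 ^ 178 ^ 187 ^ 195 ^ 24 = 142

142


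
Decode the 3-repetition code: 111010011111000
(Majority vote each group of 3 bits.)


Groups: 111, 010, 011, 111, 000
Majority votes: 10110

10110


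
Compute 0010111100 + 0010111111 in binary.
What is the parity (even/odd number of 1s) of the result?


0010111100 = 188
0010111111 = 191
Sum = 379 = 101111011
1s count = 7

odd parity (7 ones in 101111011)


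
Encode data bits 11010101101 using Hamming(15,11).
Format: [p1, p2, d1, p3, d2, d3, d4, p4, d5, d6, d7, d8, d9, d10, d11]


Parity bits: p1=1, p2=0, p3=1, p4=0

101110100101101


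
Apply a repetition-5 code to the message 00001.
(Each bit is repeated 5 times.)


Each bit -> 5 copies

0000000000000000000011111


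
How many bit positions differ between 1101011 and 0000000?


XOR: 1101011
Count of 1s: 5

5


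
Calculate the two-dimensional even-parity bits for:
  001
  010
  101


Row parities: 110
Column parities: 110

Row P: 110, Col P: 110, Corner: 0


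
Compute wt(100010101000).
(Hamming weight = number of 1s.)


Counting 1s in 100010101000

4


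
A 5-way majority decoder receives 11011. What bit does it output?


Ones: 4 out of 5
Threshold: 3

1 (4/5 voted 1)


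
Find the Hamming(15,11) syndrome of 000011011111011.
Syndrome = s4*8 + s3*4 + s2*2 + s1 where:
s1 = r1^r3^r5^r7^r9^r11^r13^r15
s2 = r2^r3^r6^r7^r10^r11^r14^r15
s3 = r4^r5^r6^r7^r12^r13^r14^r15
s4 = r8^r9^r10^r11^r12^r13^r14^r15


s1=0, s2=1, s3=1, s4=1

Syndrome = 14 (error at position 14)


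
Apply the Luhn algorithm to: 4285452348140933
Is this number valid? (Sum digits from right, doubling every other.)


Luhn sum = 82
82 mod 10 = 2

Invalid (Luhn sum mod 10 = 2)


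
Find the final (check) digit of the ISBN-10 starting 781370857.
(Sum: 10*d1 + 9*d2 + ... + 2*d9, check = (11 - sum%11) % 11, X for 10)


Weighted sum: 274
274 mod 11 = 10

Check digit: 1


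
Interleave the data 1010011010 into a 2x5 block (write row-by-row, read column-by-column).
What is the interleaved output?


Matrix:
  10100
  11010
Read columns: 1101100100

1101100100


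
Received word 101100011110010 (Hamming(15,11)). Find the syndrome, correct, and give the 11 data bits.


Syndrome = 8: error at position 8

Data: 10001110010 (corrected bit 8)


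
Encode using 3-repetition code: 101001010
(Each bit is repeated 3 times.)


Each bit -> 3 copies

111000111000000111000111000


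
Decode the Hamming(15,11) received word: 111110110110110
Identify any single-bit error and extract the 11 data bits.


Syndrome = 12: error at position 12

Data: 11010111110 (corrected bit 12)


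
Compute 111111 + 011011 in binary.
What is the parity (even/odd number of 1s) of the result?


111111 = 63
011011 = 27
Sum = 90 = 1011010
1s count = 4

even parity (4 ones in 1011010)


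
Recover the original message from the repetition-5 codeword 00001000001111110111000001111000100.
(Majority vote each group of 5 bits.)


Groups: 00001, 00000, 11111, 10111, 00000, 11110, 00100
Majority votes: 0011010

0011010


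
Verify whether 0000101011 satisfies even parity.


Number of 1s: 4

Yes, parity is correct (4 ones)


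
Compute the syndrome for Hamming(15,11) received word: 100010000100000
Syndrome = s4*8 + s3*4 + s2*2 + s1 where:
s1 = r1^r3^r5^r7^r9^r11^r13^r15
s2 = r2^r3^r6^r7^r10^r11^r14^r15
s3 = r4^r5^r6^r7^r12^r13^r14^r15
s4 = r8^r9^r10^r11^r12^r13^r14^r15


s1=0, s2=1, s3=1, s4=1

Syndrome = 14 (error at position 14)


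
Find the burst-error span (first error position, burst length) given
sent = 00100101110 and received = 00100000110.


XOR: 00000101000

Burst at position 5, length 3


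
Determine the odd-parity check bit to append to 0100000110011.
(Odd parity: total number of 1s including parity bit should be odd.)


Number of 1s in data: 5
Parity bit: 0

0


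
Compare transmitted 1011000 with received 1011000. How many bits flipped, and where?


XOR: 0000000

0 errors (received matches sent)


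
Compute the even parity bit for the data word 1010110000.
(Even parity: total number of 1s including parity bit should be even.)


Number of 1s in data: 4
Parity bit: 0

0


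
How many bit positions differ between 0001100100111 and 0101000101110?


XOR: 0100100001001
Count of 1s: 4

4


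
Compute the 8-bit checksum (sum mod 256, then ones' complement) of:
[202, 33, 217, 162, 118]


Sum = 732 mod 256 = 220
Complement = 35

35


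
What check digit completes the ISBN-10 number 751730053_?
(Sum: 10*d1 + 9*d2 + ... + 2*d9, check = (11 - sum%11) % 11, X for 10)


Weighted sum: 211
211 mod 11 = 2

Check digit: 9


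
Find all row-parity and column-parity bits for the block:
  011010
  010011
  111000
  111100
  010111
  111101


Row parities: 111001
Column parities: 100111

Row P: 111001, Col P: 100111, Corner: 0
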